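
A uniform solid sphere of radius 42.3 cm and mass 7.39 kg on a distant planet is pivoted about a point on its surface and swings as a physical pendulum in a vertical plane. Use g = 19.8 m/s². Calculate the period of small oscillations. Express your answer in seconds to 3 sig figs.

I_cm = (2/5)mr² = 0.5289 kg·m². The pivot is at distance d = 0.423 m from the centre of mass.
By the parallel-axis theorem, I = I_cm + md² = 0.5289 + 1.322 = 1.851 kg·m².
T = 2π√(I/(mgd)) = 2π√(1.851/(7.39 × 19.8 × 0.423)) = 1.09 s.

1.09 s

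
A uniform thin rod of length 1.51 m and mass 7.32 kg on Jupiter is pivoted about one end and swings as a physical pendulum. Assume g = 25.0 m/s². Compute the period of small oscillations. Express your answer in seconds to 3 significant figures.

1.26 s

For a physical pendulum T = 2π√(I/(mgd)), with d = 0.7550 m from pivot to centre of mass.
I_cm = mL²/12 = 7.32 × 1.51²/12 = 1.391 kg·m²; I = I_cm + md² = 1.391 + 7.32 × 0.7550² = 5.563 kg·m².
T = 2π√(5.563/(7.32 × 25.0 × 0.7550)) = 1.26 s.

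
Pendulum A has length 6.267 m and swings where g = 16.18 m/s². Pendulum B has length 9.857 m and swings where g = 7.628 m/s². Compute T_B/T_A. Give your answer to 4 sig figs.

1.827

T = 2π√(L/g), so T_B/T_A = √((L_B/g_B)/(L_A/g_A)) = √((9.857/7.628)/(6.267/16.18)) = 1.827.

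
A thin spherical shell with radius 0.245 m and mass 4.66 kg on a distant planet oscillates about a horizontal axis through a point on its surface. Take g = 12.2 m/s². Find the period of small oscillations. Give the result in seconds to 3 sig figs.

1.15 s

I_cm = (2/3)mr² = 0.1865 kg·m². The pivot is at distance d = 0.245 m from the centre of mass.
By the parallel-axis theorem, I = I_cm + md² = 0.1865 + 0.2797 = 0.4662 kg·m².
T = 2π√(I/(mgd)) = 2π√(0.4662/(4.66 × 12.2 × 0.245)) = 1.15 s.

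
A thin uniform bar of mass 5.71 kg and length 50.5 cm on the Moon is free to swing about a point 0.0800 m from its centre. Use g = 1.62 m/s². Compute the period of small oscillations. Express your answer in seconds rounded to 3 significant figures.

For a physical pendulum T = 2π√(I/(mgd)), with d = 0.08000 m from pivot to centre of mass.
I_cm = mL²/12 = 5.71 × 0.505²/12 = 0.1213 kg·m²; I = I_cm + md² = 0.1213 + 5.71 × 0.08000² = 0.1579 kg·m².
T = 2π√(0.1579/(5.71 × 1.62 × 0.08000)) = 2.90 s.

2.90 s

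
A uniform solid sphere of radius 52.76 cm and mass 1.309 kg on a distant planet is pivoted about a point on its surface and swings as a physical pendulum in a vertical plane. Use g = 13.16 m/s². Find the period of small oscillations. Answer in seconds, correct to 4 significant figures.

1.489 s

I_cm = (2/5)mr² = 0.14575 kg·m². The pivot is at distance d = 0.5276 m from the centre of mass.
By the parallel-axis theorem, I = I_cm + md² = 0.14575 + 0.36438 = 0.51013 kg·m².
T = 2π√(I/(mgd)) = 2π√(0.51013/(1.309 × 13.16 × 0.5276)) = 1.489 s.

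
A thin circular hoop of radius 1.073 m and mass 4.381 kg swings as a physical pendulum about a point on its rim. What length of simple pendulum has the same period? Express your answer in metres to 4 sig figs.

2.146 m

The equivalent simple-pendulum length is L_eq = I/(md), where I is about the pivot and d = 1.0730 m.
I_cm = mR² = 5.0440 kg·m², so I = I_cm + md² = 5.0440 + 5.0440 = 10.088 kg·m².
L_eq = 10.088/(4.381 × 1.0730) = 2.146 m.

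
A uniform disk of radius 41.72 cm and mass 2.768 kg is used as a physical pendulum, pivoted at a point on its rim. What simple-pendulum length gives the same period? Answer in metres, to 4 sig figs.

0.6258 m

The equivalent simple-pendulum length is L_eq = I/(md), where I is about the pivot and d = 0.41720 m.
I_cm = ½mR² = 0.24089 kg·m², so I = I_cm + md² = 0.24089 + 0.48179 = 0.72268 kg·m².
L_eq = 0.72268/(2.768 × 0.41720) = 0.6258 m.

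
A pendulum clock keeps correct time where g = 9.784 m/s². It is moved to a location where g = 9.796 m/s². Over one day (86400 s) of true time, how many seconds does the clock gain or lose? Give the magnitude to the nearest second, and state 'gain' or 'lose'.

gain 53 s

The clock's period scales as T ∝ 1/√g, so T'/T = √(9.784/9.796) = 0.999387.
In 86400 s of true time the clock registers 86400/0.999387 = 86453.0 s, so it gains 53 s.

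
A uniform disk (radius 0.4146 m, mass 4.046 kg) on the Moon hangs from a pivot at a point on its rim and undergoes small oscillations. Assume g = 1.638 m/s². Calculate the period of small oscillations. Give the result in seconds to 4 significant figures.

I_cm = ½mr² = 0.34774 kg·m². The pivot is at distance d = 0.4146 m from the centre of mass.
By the parallel-axis theorem, I = I_cm + md² = 0.34774 + 0.69548 = 1.0432 kg·m².
T = 2π√(I/(mgd)) = 2π√(1.0432/(4.046 × 1.638 × 0.4146)) = 3.872 s.

3.872 s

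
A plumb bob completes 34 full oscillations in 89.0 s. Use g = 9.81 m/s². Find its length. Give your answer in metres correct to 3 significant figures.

1.70 m

T = 89.0/34 = 2.618 s.
From T = 2π√(L/g), L = gT²/(4π²) = 9.81 × 2.618²/(4π²) = 1.70 m.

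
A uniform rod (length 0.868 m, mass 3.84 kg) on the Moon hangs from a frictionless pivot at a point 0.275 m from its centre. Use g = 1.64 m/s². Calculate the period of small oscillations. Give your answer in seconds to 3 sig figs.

3.48 s

For a physical pendulum T = 2π√(I/(mgd)), with d = 0.2750 m from pivot to centre of mass.
I_cm = mL²/12 = 3.84 × 0.868²/12 = 0.2411 kg·m²; I = I_cm + md² = 0.2411 + 3.84 × 0.2750² = 0.5315 kg·m².
T = 2π√(0.5315/(3.84 × 1.64 × 0.2750)) = 3.48 s.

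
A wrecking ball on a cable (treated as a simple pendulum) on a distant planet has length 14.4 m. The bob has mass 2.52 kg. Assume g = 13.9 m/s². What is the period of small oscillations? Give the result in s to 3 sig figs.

6.40 s

T = 2π√(L/g) = 2π√(14.4/13.9) = 2π × 1.018 = 6.40 s.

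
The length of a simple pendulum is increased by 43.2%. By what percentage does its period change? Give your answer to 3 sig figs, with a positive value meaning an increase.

19.7%

T ∝ √L, so T'/T = √(1.432) = 1.197.
Percentage change in T = (1.197 − 1) × 100% = 19.7%.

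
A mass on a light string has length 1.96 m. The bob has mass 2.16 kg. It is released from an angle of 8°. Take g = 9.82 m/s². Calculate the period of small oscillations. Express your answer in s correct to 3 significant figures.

2.81 s

T = 2π√(L/g) = 2π√(1.96/9.82) = 2π × 0.4468 = 2.81 s.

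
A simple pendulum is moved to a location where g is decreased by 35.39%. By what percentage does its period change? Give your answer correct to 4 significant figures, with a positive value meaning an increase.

24.41%

T ∝ 1/√g, so T'/T = 1/√(0.64610) = 1.2441.
Percentage change in T = (1.2441 − 1) × 100% = 24.41%.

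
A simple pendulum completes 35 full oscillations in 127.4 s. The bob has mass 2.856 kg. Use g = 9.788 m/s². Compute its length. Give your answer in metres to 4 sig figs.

T = 127.4/35 = 3.6400 s.
From T = 2π√(L/g), L = gT²/(4π²) = 9.788 × 3.6400²/(4π²) = 3.285 m.

3.285 m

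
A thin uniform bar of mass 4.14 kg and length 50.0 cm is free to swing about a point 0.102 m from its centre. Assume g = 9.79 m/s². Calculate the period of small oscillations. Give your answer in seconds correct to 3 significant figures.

For a physical pendulum T = 2π√(I/(mgd)), with d = 0.1020 m from pivot to centre of mass.
I_cm = mL²/12 = 4.14 × 0.500²/12 = 0.08625 kg·m²; I = I_cm + md² = 0.08625 + 4.14 × 0.1020² = 0.1293 kg·m².
T = 2π√(0.1293/(4.14 × 9.79 × 0.1020)) = 1.11 s.

1.11 s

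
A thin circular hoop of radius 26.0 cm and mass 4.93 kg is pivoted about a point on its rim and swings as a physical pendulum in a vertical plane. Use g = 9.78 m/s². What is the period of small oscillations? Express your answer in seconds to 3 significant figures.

I_cm = mr² = 0.3333 kg·m². The pivot is at distance d = 0.260 m from the centre of mass.
By the parallel-axis theorem, I = I_cm + md² = 0.3333 + 0.3333 = 0.6665 kg·m².
T = 2π√(I/(mgd)) = 2π√(0.6665/(4.93 × 9.78 × 0.260)) = 1.45 s.

1.45 s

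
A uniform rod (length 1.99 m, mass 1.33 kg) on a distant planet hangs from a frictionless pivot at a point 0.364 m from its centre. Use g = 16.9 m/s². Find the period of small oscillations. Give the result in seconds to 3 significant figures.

For a physical pendulum T = 2π√(I/(mgd)), with d = 0.3640 m from pivot to centre of mass.
I_cm = mL²/12 = 1.33 × 1.99²/12 = 0.4389 kg·m²; I = I_cm + md² = 0.4389 + 1.33 × 0.3640² = 0.6151 kg·m².
T = 2π√(0.6151/(1.33 × 16.9 × 0.3640)) = 1.72 s.

1.72 s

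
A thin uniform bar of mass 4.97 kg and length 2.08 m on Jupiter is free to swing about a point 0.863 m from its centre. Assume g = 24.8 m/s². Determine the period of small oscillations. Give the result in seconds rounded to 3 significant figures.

1.43 s

For a physical pendulum T = 2π√(I/(mgd)), with d = 0.8630 m from pivot to centre of mass.
I_cm = mL²/12 = 4.97 × 2.08²/12 = 1.792 kg·m²; I = I_cm + md² = 1.792 + 4.97 × 0.8630² = 5.493 kg·m².
T = 2π√(5.493/(4.97 × 24.8 × 0.8630)) = 1.43 s.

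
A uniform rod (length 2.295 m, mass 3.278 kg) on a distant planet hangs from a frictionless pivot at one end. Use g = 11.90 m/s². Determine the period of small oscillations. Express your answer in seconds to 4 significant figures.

2.253 s

For a physical pendulum T = 2π√(I/(mgd)), with d = 1.1475 m from pivot to centre of mass.
I_cm = mL²/12 = 3.278 × 2.295²/12 = 1.4388 kg·m²; I = I_cm + md² = 1.4388 + 3.278 × 1.1475² = 5.7551 kg·m².
T = 2π√(5.7551/(3.278 × 11.90 × 1.1475)) = 2.253 s.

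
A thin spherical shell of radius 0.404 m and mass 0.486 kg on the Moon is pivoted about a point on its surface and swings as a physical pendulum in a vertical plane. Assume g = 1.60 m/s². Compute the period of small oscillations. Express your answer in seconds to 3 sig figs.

I_cm = (2/3)mr² = 0.05288 kg·m². The pivot is at distance d = 0.404 m from the centre of mass.
By the parallel-axis theorem, I = I_cm + md² = 0.05288 + 0.07932 = 0.1322 kg·m².
T = 2π√(I/(mgd)) = 2π√(0.1322/(0.486 × 1.60 × 0.404)) = 4.08 s.

4.08 s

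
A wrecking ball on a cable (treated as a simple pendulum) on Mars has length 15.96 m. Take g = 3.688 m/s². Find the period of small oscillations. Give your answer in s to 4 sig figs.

13.07 s

T = 2π√(L/g) = 2π√(15.96/3.688) = 2π × 2.0803 = 13.07 s.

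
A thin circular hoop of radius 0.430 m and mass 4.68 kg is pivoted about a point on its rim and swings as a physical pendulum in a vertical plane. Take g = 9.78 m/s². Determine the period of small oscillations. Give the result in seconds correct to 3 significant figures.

I_cm = mr² = 0.8653 kg·m². The pivot is at distance d = 0.430 m from the centre of mass.
By the parallel-axis theorem, I = I_cm + md² = 0.8653 + 0.8653 = 1.731 kg·m².
T = 2π√(I/(mgd)) = 2π√(1.731/(4.68 × 9.78 × 0.430)) = 1.86 s.

1.86 s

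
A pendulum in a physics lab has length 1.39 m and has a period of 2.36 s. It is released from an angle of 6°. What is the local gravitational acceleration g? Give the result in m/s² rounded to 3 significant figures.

From T = 2π√(L/g), g = 4π²L/T² = 4π² × 1.39/2.360² = 9.85 m/s².

9.85 m/s²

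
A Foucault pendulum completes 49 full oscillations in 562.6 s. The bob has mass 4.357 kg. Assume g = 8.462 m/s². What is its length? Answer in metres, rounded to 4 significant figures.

T = 562.6/49 = 11.482 s.
From T = 2π√(L/g), L = gT²/(4π²) = 8.462 × 11.482²/(4π²) = 28.26 m.

28.26 m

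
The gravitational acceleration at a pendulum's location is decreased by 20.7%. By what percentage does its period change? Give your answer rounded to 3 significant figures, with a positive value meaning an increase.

12.3%

T ∝ 1/√g, so T'/T = 1/√(0.7930) = 1.123.
Percentage change in T = (1.123 − 1) × 100% = 12.3%.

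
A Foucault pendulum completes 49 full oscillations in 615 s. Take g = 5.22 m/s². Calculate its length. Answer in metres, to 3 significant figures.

T = 615/49 = 12.55 s.
From T = 2π√(L/g), L = gT²/(4π²) = 5.22 × 12.55²/(4π²) = 20.8 m.

20.8 m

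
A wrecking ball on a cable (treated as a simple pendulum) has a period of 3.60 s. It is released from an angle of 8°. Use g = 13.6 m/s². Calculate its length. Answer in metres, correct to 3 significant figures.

From T = 2π√(L/g), L = gT²/(4π²) = 13.6 × 3.600²/(4π²) = 4.46 m.

4.46 m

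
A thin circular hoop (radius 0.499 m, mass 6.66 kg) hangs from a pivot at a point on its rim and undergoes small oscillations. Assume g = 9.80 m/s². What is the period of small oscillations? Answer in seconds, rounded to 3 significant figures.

I_cm = mr² = 1.658 kg·m². The pivot is at distance d = 0.499 m from the centre of mass.
By the parallel-axis theorem, I = I_cm + md² = 1.658 + 1.658 = 3.317 kg·m².
T = 2π√(I/(mgd)) = 2π√(3.317/(6.66 × 9.80 × 0.499)) = 2.01 s.

2.01 s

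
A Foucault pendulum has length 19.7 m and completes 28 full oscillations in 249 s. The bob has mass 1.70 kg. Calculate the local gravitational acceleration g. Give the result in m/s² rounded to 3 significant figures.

9.83 m/s²

T = 249/28 = 8.893 s.
From T = 2π√(L/g), g = 4π²L/T² = 4π² × 19.7/8.893² = 9.83 m/s².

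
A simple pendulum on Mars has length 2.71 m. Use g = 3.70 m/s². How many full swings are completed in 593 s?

110

T = 2π√(L/g) = 2π√(2.71/3.70) = 5.377 s.
Number of complete oscillations = ⌊593/5.377⌋ = ⌊110.3⌋ = 110.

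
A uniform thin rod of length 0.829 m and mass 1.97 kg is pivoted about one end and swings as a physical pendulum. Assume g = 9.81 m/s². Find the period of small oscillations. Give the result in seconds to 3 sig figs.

1.49 s

For a physical pendulum T = 2π√(I/(mgd)), with d = 0.4145 m from pivot to centre of mass.
I_cm = mL²/12 = 1.97 × 0.829²/12 = 0.1128 kg·m²; I = I_cm + md² = 0.1128 + 1.97 × 0.4145² = 0.4513 kg·m².
T = 2π√(0.4513/(1.97 × 9.81 × 0.4145)) = 1.49 s.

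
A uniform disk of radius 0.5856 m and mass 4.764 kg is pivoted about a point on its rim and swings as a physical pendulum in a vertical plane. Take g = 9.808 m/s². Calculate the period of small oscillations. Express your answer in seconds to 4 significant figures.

I_cm = ½mr² = 0.81685 kg·m². The pivot is at distance d = 0.5856 m from the centre of mass.
By the parallel-axis theorem, I = I_cm + md² = 0.81685 + 1.6337 = 2.4506 kg·m².
T = 2π√(I/(mgd)) = 2π√(2.4506/(4.764 × 9.808 × 0.5856)) = 1.880 s.

1.880 s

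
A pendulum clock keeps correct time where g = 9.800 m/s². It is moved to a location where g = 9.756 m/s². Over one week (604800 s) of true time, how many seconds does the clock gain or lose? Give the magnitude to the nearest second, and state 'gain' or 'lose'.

lose 1359 s

The clock's period scales as T ∝ 1/√g, so T'/T = √(9.800/9.756) = 1.00225.
In 604800 s of true time the clock registers 604800/1.00225 = 603440.8 s, so it loses 1359 s.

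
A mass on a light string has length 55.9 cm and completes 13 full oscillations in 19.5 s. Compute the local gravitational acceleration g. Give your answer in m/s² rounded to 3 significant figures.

9.81 m/s²

T = 19.5/13 = 1.500 s.
From T = 2π√(L/g), g = 4π²L/T² = 4π² × 0.559/1.500² = 9.81 m/s².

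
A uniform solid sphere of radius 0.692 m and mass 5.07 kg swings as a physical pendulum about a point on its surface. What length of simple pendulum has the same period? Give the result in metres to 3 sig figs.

0.969 m

The equivalent simple-pendulum length is L_eq = I/(md), where I is about the pivot and d = 0.6920 m.
I_cm = (2/5)mR² = 0.9711 kg·m², so I = I_cm + md² = 0.9711 + 2.428 = 3.399 kg·m².
L_eq = 3.399/(5.07 × 0.6920) = 0.969 m.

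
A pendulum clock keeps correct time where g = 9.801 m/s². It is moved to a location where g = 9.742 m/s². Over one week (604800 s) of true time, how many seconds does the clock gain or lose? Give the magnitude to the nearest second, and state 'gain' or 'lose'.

lose 1823 s

The clock's period scales as T ∝ 1/√g, so T'/T = √(9.801/9.742) = 1.00302.
In 604800 s of true time the clock registers 604800/1.00302 = 602976.9 s, so it loses 1823 s.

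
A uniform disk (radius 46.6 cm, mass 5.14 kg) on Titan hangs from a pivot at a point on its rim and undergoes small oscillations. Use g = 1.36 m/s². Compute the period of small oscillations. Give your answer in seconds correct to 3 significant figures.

I_cm = ½mr² = 0.5581 kg·m². The pivot is at distance d = 0.466 m from the centre of mass.
By the parallel-axis theorem, I = I_cm + md² = 0.5581 + 1.116 = 1.674 kg·m².
T = 2π√(I/(mgd)) = 2π√(1.674/(5.14 × 1.36 × 0.466)) = 4.50 s.

4.50 s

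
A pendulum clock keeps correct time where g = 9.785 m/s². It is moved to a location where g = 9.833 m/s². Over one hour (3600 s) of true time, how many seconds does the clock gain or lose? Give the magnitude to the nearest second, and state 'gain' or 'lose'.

The clock's period scales as T ∝ 1/√g, so T'/T = √(9.785/9.833) = 0.997556.
In 3600 s of true time the clock registers 3600/0.997556 = 3608.8 s, so it gains 9 s.

gain 9 s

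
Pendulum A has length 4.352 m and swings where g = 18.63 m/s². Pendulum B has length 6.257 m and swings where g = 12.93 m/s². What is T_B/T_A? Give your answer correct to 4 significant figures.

1.439

T = 2π√(L/g), so T_B/T_A = √((L_B/g_B)/(L_A/g_A)) = √((6.257/12.93)/(4.352/18.63)) = 1.439.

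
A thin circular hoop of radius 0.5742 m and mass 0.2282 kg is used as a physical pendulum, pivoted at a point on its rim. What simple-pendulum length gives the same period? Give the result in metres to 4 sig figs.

1.148 m

The equivalent simple-pendulum length is L_eq = I/(md), where I is about the pivot and d = 0.57420 m.
I_cm = mR² = 0.075239 kg·m², so I = I_cm + md² = 0.075239 + 0.075239 = 0.15048 kg·m².
L_eq = 0.15048/(0.2282 × 0.57420) = 1.148 m.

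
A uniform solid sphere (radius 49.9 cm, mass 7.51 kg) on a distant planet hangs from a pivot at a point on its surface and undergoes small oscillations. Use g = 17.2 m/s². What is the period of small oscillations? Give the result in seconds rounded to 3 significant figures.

I_cm = (2/5)mr² = 0.7480 kg·m². The pivot is at distance d = 0.499 m from the centre of mass.
By the parallel-axis theorem, I = I_cm + md² = 0.7480 + 1.870 = 2.618 kg·m².
T = 2π√(I/(mgd)) = 2π√(2.618/(7.51 × 17.2 × 0.499)) = 1.27 s.

1.27 s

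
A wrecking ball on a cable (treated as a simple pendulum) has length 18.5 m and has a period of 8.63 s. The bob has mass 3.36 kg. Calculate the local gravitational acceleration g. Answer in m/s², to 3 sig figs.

9.81 m/s²

From T = 2π√(L/g), g = 4π²L/T² = 4π² × 18.5/8.630² = 9.81 m/s².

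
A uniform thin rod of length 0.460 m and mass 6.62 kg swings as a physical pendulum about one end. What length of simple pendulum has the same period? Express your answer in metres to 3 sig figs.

The equivalent simple-pendulum length is L_eq = I/(md), where I is about the pivot and d = 0.2300 m.
I_cm = (1/12)mL² = 0.1167 kg·m², so I = I_cm + md² = 0.1167 + 0.3502 = 0.4669 kg·m².
L_eq = 0.4669/(6.62 × 0.2300) = 0.307 m.

0.307 m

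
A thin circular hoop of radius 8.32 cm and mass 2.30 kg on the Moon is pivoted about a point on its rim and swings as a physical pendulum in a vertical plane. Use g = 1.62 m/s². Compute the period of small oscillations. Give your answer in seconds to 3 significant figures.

2.01 s

I_cm = mr² = 0.01592 kg·m². The pivot is at distance d = 0.0832 m from the centre of mass.
By the parallel-axis theorem, I = I_cm + md² = 0.01592 + 0.01592 = 0.03184 kg·m².
T = 2π√(I/(mgd)) = 2π√(0.03184/(2.30 × 1.62 × 0.0832)) = 2.01 s.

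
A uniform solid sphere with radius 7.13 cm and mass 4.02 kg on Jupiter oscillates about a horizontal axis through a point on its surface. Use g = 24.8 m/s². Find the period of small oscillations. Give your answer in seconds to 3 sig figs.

0.399 s

I_cm = (2/5)mr² = 0.008175 kg·m². The pivot is at distance d = 0.0713 m from the centre of mass.
By the parallel-axis theorem, I = I_cm + md² = 0.008175 + 0.02044 = 0.02861 kg·m².
T = 2π√(I/(mgd)) = 2π√(0.02861/(4.02 × 24.8 × 0.0713)) = 0.399 s.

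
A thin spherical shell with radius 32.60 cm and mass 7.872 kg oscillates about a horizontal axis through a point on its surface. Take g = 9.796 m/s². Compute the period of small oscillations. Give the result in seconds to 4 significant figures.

1.480 s

I_cm = (2/3)mr² = 0.55774 kg·m². The pivot is at distance d = 0.3260 m from the centre of mass.
By the parallel-axis theorem, I = I_cm + md² = 0.55774 + 0.83660 = 1.3943 kg·m².
T = 2π√(I/(mgd)) = 2π√(1.3943/(7.872 × 9.796 × 0.3260)) = 1.480 s.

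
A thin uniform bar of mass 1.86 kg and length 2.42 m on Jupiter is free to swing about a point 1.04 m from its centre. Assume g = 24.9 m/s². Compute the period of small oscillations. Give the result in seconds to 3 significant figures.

For a physical pendulum T = 2π√(I/(mgd)), with d = 1.040 m from pivot to centre of mass.
I_cm = mL²/12 = 1.86 × 2.42²/12 = 0.9077 kg·m²; I = I_cm + md² = 0.9077 + 1.86 × 1.040² = 2.920 kg·m².
T = 2π√(2.920/(1.86 × 24.9 × 1.040)) = 1.55 s.

1.55 s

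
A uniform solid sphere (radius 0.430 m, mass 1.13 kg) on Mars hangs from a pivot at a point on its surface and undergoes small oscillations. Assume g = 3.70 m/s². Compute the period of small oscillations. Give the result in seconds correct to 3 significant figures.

I_cm = (2/5)mr² = 0.08357 kg·m². The pivot is at distance d = 0.430 m from the centre of mass.
By the parallel-axis theorem, I = I_cm + md² = 0.08357 + 0.2089 = 0.2925 kg·m².
T = 2π√(I/(mgd)) = 2π√(0.2925/(1.13 × 3.70 × 0.430)) = 2.53 s.

2.53 s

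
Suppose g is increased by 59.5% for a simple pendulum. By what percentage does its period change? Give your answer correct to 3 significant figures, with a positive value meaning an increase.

-20.8%

T ∝ 1/√g, so T'/T = 1/√(1.595) = 0.7918.
Percentage change in T = (0.7918 − 1) × 100% = -20.8%.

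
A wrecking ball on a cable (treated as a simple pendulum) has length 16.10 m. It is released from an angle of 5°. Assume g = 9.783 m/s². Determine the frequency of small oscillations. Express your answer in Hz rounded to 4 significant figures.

T = 2π√(L/g) = 2π√(16.10/9.783) = 8.0604 s, so f = 1/T = 0.1241 Hz.

0.1241 Hz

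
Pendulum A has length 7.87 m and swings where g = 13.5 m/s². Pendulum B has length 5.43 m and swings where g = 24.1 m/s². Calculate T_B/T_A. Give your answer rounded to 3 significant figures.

0.622

T = 2π√(L/g), so T_B/T_A = √((L_B/g_B)/(L_A/g_A)) = √((5.43/24.1)/(7.87/13.5)) = 0.622.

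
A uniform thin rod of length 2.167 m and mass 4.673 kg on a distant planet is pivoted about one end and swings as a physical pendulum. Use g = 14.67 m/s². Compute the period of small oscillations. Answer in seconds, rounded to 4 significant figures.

1.972 s

For a physical pendulum T = 2π√(I/(mgd)), with d = 1.0835 m from pivot to centre of mass.
I_cm = mL²/12 = 4.673 × 2.167²/12 = 1.8287 kg·m²; I = I_cm + md² = 1.8287 + 4.673 × 1.0835² = 7.3146 kg·m².
T = 2π√(7.3146/(4.673 × 14.67 × 1.0835)) = 1.972 s.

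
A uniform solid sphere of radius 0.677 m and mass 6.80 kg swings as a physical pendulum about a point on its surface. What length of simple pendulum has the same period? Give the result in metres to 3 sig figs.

0.948 m

The equivalent simple-pendulum length is L_eq = I/(md), where I is about the pivot and d = 0.6770 m.
I_cm = (2/5)mR² = 1.247 kg·m², so I = I_cm + md² = 1.247 + 3.117 = 4.363 kg·m².
L_eq = 4.363/(6.80 × 0.6770) = 0.948 m.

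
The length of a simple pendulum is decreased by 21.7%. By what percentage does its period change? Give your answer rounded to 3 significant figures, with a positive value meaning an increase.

T ∝ √L, so T'/T = √(0.7830) = 0.8849.
Percentage change in T = (0.8849 − 1) × 100% = -11.5%.

-11.5%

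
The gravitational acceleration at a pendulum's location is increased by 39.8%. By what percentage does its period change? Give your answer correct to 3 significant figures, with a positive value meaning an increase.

-15.4%

T ∝ 1/√g, so T'/T = 1/√(1.398) = 0.8458.
Percentage change in T = (0.8458 − 1) × 100% = -15.4%.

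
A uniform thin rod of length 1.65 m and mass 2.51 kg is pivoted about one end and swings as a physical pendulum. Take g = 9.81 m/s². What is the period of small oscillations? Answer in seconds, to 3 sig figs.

For a physical pendulum T = 2π√(I/(mgd)), with d = 0.8250 m from pivot to centre of mass.
I_cm = mL²/12 = 2.51 × 1.65²/12 = 0.5695 kg·m²; I = I_cm + md² = 0.5695 + 2.51 × 0.8250² = 2.278 kg·m².
T = 2π√(2.278/(2.51 × 9.81 × 0.8250)) = 2.10 s.

2.10 s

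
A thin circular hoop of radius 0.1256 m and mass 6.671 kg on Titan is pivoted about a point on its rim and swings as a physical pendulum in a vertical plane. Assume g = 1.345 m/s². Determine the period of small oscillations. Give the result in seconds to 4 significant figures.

2.715 s

I_cm = mr² = 0.10524 kg·m². The pivot is at distance d = 0.1256 m from the centre of mass.
By the parallel-axis theorem, I = I_cm + md² = 0.10524 + 0.10524 = 0.21047 kg·m².
T = 2π√(I/(mgd)) = 2π√(0.21047/(6.671 × 1.345 × 0.1256)) = 2.715 s.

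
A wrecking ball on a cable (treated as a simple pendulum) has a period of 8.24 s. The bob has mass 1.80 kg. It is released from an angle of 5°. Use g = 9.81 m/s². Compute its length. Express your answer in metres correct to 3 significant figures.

16.9 m

From T = 2π√(L/g), L = gT²/(4π²) = 9.81 × 8.240²/(4π²) = 16.9 m.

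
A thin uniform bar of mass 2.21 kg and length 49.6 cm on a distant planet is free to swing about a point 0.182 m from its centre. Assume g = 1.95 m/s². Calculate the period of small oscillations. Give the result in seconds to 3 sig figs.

2.44 s

For a physical pendulum T = 2π√(I/(mgd)), with d = 0.1820 m from pivot to centre of mass.
I_cm = mL²/12 = 2.21 × 0.496²/12 = 0.04531 kg·m²; I = I_cm + md² = 0.04531 + 2.21 × 0.1820² = 0.1185 kg·m².
T = 2π√(0.1185/(2.21 × 1.95 × 0.1820)) = 2.44 s.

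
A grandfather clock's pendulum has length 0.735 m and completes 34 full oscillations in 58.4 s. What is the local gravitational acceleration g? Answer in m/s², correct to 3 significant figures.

9.84 m/s²

T = 58.4/34 = 1.718 s.
From T = 2π√(L/g), g = 4π²L/T² = 4π² × 0.735/1.718² = 9.84 m/s².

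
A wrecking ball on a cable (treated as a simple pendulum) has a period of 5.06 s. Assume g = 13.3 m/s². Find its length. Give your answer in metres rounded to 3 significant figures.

From T = 2π√(L/g), L = gT²/(4π²) = 13.3 × 5.060²/(4π²) = 8.63 m.

8.63 m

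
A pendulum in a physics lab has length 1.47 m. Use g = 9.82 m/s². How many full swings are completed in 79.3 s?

32

T = 2π√(L/g) = 2π√(1.47/9.82) = 2.431 s.
Number of complete oscillations = ⌊79.3/2.431⌋ = ⌊32.62⌋ = 32.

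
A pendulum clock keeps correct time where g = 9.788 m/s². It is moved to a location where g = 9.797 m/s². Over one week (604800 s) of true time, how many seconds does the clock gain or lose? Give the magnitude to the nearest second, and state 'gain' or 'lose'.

The clock's period scales as T ∝ 1/√g, so T'/T = √(9.788/9.797) = 0.999541.
In 604800 s of true time the clock registers 604800/0.999541 = 605078.0 s, so it gains 278 s.

gain 278 s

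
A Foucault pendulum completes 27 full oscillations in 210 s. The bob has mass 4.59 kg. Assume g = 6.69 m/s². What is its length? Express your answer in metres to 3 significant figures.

10.3 m

T = 210/27 = 7.778 s.
From T = 2π√(L/g), L = gT²/(4π²) = 6.69 × 7.778²/(4π²) = 10.3 m.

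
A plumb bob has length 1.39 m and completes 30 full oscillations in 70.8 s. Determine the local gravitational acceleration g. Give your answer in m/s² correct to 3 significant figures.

T = 70.8/30 = 2.360 s.
From T = 2π√(L/g), g = 4π²L/T² = 4π² × 1.39/2.360² = 9.85 m/s².

9.85 m/s²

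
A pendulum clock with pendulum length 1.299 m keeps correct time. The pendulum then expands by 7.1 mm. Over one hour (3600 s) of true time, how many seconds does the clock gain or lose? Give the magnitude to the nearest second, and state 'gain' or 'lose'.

lose 10 s

T ∝ √L, so T'/T = √(1.30610/1.299) = 1.00273.
In 3600 s of true time the clock registers 3600/1.00273 = 3590.2 s, so it loses 10 s.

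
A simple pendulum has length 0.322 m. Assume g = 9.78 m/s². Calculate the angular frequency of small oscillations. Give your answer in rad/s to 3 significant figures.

ω = √(g/L) = √(9.78/0.322) = 5.51 rad/s.

5.51 rad/s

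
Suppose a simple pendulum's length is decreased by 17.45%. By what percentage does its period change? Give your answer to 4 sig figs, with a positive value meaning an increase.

-9.143%

T ∝ √L, so T'/T = √(0.82550) = 0.90857.
Percentage change in T = (0.90857 − 1) × 100% = -9.143%.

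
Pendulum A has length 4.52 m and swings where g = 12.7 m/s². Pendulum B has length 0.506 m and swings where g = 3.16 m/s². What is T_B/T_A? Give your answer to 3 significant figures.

0.671

T = 2π√(L/g), so T_B/T_A = √((L_B/g_B)/(L_A/g_A)) = √((0.506/3.16)/(4.52/12.7)) = 0.671.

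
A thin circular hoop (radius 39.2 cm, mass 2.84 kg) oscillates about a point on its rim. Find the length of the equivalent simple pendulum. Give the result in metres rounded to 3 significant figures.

0.784 m

The equivalent simple-pendulum length is L_eq = I/(md), where I is about the pivot and d = 0.3920 m.
I_cm = mR² = 0.4364 kg·m², so I = I_cm + md² = 0.4364 + 0.4364 = 0.8728 kg·m².
L_eq = 0.8728/(2.84 × 0.3920) = 0.784 m.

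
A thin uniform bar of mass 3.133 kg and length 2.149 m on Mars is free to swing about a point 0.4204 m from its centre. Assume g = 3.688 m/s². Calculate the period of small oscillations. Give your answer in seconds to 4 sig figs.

For a physical pendulum T = 2π√(I/(mgd)), with d = 0.42040 m from pivot to centre of mass.
I_cm = mL²/12 = 3.133 × 2.149²/12 = 1.2057 kg·m²; I = I_cm + md² = 1.2057 + 3.133 × 0.42040² = 1.7594 kg·m².
T = 2π√(1.7594/(3.133 × 3.688 × 0.42040)) = 3.781 s.

3.781 s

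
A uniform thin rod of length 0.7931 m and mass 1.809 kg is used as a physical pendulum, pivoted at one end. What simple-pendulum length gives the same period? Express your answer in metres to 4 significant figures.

0.5287 m

The equivalent simple-pendulum length is L_eq = I/(md), where I is about the pivot and d = 0.39655 m.
I_cm = (1/12)mL² = 0.094823 kg·m², so I = I_cm + md² = 0.094823 + 0.28447 = 0.37929 kg·m².
L_eq = 0.37929/(1.809 × 0.39655) = 0.5287 m.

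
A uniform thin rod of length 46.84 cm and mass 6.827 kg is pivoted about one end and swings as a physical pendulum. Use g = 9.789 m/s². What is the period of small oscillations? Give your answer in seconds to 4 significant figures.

1.122 s

For a physical pendulum T = 2π√(I/(mgd)), with d = 0.23420 m from pivot to centre of mass.
I_cm = mL²/12 = 6.827 × 0.4684²/12 = 0.12482 kg·m²; I = I_cm + md² = 0.12482 + 6.827 × 0.23420² = 0.49928 kg·m².
T = 2π√(0.49928/(6.827 × 9.789 × 0.23420)) = 1.122 s.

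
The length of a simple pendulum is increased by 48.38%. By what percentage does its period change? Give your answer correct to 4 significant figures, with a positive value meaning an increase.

T ∝ √L, so T'/T = √(1.4838) = 1.2181.
Percentage change in T = (1.2181 − 1) × 100% = 21.81%.

21.81%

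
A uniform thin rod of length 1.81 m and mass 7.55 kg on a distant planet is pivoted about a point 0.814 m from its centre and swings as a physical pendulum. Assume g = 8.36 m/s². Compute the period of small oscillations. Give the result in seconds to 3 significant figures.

2.33 s

For a physical pendulum T = 2π√(I/(mgd)), with d = 0.8140 m from pivot to centre of mass.
I_cm = mL²/12 = 7.55 × 1.81²/12 = 2.061 kg·m²; I = I_cm + md² = 2.061 + 7.55 × 0.8140² = 7.064 kg·m².
T = 2π√(7.064/(7.55 × 8.36 × 0.8140)) = 2.33 s.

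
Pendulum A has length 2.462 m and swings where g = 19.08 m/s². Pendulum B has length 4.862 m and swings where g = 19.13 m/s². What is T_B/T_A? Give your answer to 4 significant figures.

T = 2π√(L/g), so T_B/T_A = √((L_B/g_B)/(L_A/g_A)) = √((4.862/19.13)/(2.462/19.08)) = 1.403.

1.403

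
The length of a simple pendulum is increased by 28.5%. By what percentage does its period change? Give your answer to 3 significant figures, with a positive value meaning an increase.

13.4%

T ∝ √L, so T'/T = √(1.285) = 1.134.
Percentage change in T = (1.134 − 1) × 100% = 13.4%.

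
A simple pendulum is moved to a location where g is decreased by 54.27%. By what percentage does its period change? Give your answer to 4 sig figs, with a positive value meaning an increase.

47.88%

T ∝ 1/√g, so T'/T = 1/√(0.45730) = 1.4788.
Percentage change in T = (1.4788 − 1) × 100% = 47.88%.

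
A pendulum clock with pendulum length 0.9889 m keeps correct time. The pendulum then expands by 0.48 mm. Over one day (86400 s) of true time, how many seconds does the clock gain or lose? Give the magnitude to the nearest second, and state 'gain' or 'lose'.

lose 21 s

T ∝ √L, so T'/T = √(0.98938/0.9889) = 1.00024.
In 86400 s of true time the clock registers 86400/1.00024 = 86379.0 s, so it loses 21 s.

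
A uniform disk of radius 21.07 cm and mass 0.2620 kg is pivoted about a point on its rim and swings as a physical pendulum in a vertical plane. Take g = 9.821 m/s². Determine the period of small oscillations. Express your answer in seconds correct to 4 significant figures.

I_cm = ½mr² = 0.0058157 kg·m². The pivot is at distance d = 0.2107 m from the centre of mass.
By the parallel-axis theorem, I = I_cm + md² = 0.0058157 + 0.011631 = 0.017447 kg·m².
T = 2π√(I/(mgd)) = 2π√(0.017447/(0.2620 × 9.821 × 0.2107)) = 1.127 s.

1.127 s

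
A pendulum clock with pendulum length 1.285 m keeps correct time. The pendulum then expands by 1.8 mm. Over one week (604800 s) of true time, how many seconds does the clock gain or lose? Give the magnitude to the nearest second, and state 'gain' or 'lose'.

T ∝ √L, so T'/T = √(1.28680/1.285) = 1.00070.
In 604800 s of true time the clock registers 604800/1.00070 = 604376.8 s, so it loses 423 s.

lose 423 s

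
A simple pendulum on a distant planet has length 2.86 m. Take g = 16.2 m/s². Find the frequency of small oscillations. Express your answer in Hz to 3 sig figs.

0.379 Hz

T = 2π√(L/g) = 2π√(2.86/16.2) = 2.640 s, so f = 1/T = 0.379 Hz.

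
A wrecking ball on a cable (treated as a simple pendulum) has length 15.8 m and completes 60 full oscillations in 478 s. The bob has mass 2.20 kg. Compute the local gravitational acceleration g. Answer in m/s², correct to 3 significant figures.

9.83 m/s²

T = 478/60 = 7.967 s.
From T = 2π√(L/g), g = 4π²L/T² = 4π² × 15.8/7.967² = 9.83 m/s².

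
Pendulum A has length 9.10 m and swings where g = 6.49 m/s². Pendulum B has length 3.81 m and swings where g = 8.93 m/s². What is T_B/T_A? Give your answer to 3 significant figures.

T = 2π√(L/g), so T_B/T_A = √((L_B/g_B)/(L_A/g_A)) = √((3.81/8.93)/(9.10/6.49)) = 0.552.

0.552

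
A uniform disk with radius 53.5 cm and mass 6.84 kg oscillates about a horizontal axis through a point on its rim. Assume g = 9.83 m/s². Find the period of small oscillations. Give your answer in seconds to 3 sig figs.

1.80 s

I_cm = ½mr² = 0.9789 kg·m². The pivot is at distance d = 0.535 m from the centre of mass.
By the parallel-axis theorem, I = I_cm + md² = 0.9789 + 1.958 = 2.937 kg·m².
T = 2π√(I/(mgd)) = 2π√(2.937/(6.84 × 9.83 × 0.535)) = 1.80 s.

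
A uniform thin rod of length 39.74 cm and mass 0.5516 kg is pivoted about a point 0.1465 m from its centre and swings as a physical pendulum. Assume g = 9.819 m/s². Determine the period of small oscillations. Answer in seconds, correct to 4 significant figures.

For a physical pendulum T = 2π√(I/(mgd)), with d = 0.14650 m from pivot to centre of mass.
I_cm = mL²/12 = 0.5516 × 0.3974²/12 = 0.0072594 kg·m²; I = I_cm + md² = 0.0072594 + 0.5516 × 0.14650² = 0.019098 kg·m².
T = 2π√(0.019098/(0.5516 × 9.819 × 0.14650)) = 0.9748 s.

0.9748 s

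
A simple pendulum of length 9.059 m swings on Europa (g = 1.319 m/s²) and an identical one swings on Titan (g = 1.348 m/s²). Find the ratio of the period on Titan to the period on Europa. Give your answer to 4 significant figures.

T ∝ 1/√g, so T₂/T₁ = √(g₁/g₂) = √(1.319/1.348) = 0.9892.

0.9892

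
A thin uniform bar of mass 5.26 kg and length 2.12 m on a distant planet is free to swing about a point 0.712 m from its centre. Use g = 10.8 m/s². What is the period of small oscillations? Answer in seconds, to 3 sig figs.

For a physical pendulum T = 2π√(I/(mgd)), with d = 0.7120 m from pivot to centre of mass.
I_cm = mL²/12 = 5.26 × 2.12²/12 = 1.970 kg·m²; I = I_cm + md² = 1.970 + 5.26 × 0.7120² = 4.637 kg·m².
T = 2π√(4.637/(5.26 × 10.8 × 0.7120)) = 2.13 s.

2.13 s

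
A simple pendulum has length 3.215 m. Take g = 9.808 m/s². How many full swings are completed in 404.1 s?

T = 2π√(L/g) = 2π√(3.215/9.808) = 3.5973 s.
Number of complete oscillations = ⌊404.1/3.5973⌋ = ⌊112.33⌋ = 112.

112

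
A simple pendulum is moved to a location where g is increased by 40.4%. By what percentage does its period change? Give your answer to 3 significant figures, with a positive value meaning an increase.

T ∝ 1/√g, so T'/T = 1/√(1.404) = 0.8439.
Percentage change in T = (0.8439 − 1) × 100% = -15.6%.

-15.6%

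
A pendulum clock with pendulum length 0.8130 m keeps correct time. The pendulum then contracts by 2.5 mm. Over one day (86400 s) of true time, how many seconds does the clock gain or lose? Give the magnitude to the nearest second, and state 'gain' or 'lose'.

T ∝ √L, so T'/T = √(0.81050/0.8130) = 0.998461.
In 86400 s of true time the clock registers 86400/0.998461 = 86533.1 s, so it gains 133 s.

gain 133 s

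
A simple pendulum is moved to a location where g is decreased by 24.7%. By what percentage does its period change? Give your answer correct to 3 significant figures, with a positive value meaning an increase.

15.2%

T ∝ 1/√g, so T'/T = 1/√(0.7530) = 1.152.
Percentage change in T = (1.152 − 1) × 100% = 15.2%.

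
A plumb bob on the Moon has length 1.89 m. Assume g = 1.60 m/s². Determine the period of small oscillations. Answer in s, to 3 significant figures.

6.83 s

T = 2π√(L/g) = 2π√(1.89/1.60) = 2π × 1.087 = 6.83 s.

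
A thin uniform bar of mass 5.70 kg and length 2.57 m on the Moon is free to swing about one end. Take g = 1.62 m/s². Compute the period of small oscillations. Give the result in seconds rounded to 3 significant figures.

For a physical pendulum T = 2π√(I/(mgd)), with d = 1.285 m from pivot to centre of mass.
I_cm = mL²/12 = 5.70 × 2.57²/12 = 3.137 kg·m²; I = I_cm + md² = 3.137 + 5.70 × 1.285² = 12.55 kg·m².
T = 2π√(12.55/(5.70 × 1.62 × 1.285)) = 6.46 s.

6.46 s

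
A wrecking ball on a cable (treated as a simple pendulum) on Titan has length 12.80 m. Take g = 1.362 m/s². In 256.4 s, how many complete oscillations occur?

T = 2π√(L/g) = 2π√(12.80/1.362) = 19.262 s.
Number of complete oscillations = ⌊256.4/19.262⌋ = ⌊13.311⌋ = 13.

13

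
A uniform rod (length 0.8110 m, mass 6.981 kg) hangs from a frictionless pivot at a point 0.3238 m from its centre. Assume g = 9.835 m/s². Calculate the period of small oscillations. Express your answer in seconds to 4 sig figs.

For a physical pendulum T = 2π√(I/(mgd)), with d = 0.32380 m from pivot to centre of mass.
I_cm = mL²/12 = 6.981 × 0.8110²/12 = 0.38263 kg·m²; I = I_cm + md² = 0.38263 + 6.981 × 0.32380² = 1.1146 kg·m².
T = 2π√(1.1146/(6.981 × 9.835 × 0.32380)) = 1.407 s.

1.407 s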